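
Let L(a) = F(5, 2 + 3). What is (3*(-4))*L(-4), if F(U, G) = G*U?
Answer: -300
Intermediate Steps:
L(a) = 25 (L(a) = (2 + 3)*5 = 5*5 = 25)
(3*(-4))*L(-4) = (3*(-4))*25 = -12*25 = -300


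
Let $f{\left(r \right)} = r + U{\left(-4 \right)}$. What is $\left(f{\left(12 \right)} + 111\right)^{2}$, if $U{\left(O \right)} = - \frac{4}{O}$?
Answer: $15376$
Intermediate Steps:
$f{\left(r \right)} = 1 + r$ ($f{\left(r \right)} = r - \frac{4}{-4} = r - -1 = r + 1 = 1 + r$)
$\left(f{\left(12 \right)} + 111\right)^{2} = \left(\left(1 + 12\right) + 111\right)^{2} = \left(13 + 111\right)^{2} = 124^{2} = 15376$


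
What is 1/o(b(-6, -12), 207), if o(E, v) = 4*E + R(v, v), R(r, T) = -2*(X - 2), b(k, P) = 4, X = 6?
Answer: ⅛ ≈ 0.12500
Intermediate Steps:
R(r, T) = -8 (R(r, T) = -2*(6 - 2) = -2*4 = -8)
o(E, v) = -8 + 4*E (o(E, v) = 4*E - 8 = -8 + 4*E)
1/o(b(-6, -12), 207) = 1/(-8 + 4*4) = 1/(-8 + 16) = 1/8 = ⅛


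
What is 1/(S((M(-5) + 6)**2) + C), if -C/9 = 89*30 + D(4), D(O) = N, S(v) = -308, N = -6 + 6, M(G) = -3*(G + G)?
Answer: -1/24338 ≈ -4.1088e-5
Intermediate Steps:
M(G) = -6*G
N = 0
D(O) = 0
C = -24030 (C = -9*(89*30 + 0) = -9*(2670 + 0) = -9*2670 = -24030)
1/(S((M(-5) + 6)**2) + C) = 1/(-308 - 24030) = 1/(-24338) = -1/24338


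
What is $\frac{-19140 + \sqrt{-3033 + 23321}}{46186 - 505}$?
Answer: $- \frac{6380}{15227} + \frac{8 \sqrt{317}}{45681} \approx -0.41587$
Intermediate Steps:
$\frac{-19140 + \sqrt{-3033 + 23321}}{46186 - 505} = \frac{-19140 + \sqrt{20288}}{45681} = \left(-19140 + 8 \sqrt{317}\right) \frac{1}{45681} = - \frac{6380}{15227} + \frac{8 \sqrt{317}}{45681}$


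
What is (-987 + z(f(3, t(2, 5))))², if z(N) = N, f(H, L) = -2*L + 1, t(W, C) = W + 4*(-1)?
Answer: 964324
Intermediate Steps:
t(W, C) = -4 + W (t(W, C) = W - 4 = -4 + W)
f(H, L) = 1 - 2*L
(-987 + z(f(3, t(2, 5))))² = (-987 + (1 - 2*(-4 + 2)))² = (-987 + (1 - 2*(-2)))² = (-987 + (1 + 4))² = (-987 + 5)² = (-982)² = 964324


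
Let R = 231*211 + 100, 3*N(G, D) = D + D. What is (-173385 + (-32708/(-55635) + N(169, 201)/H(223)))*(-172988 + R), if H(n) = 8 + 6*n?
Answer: 805952017520405962/37442355 ≈ 2.1525e+10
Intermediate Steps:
N(G, D) = 2*D/3 (N(G, D) = (D + D)/3 = (2*D)/3 = 2*D/3)
R = 48841 (R = 48741 + 100 = 48841)
(-173385 + (-32708/(-55635) + N(169, 201)/H(223)))*(-172988 + R) = (-173385 + (-32708/(-55635) + ((⅔)*201)/(8 + 6*223)))*(-172988 + 48841) = (-173385 + (-32708*(-1/55635) + 134/(8 + 1338)))*(-124147) = (-173385 + (32708/55635 + 134/1346))*(-124147) = (-173385 + (32708/55635 + 134*(1/1346)))*(-124147) = (-173385 + (32708/55635 + 67/673))*(-124147) = (-173385 + 25740029/37442355)*(-124147) = -6491916981646/37442355*(-124147) = 805952017520405962/37442355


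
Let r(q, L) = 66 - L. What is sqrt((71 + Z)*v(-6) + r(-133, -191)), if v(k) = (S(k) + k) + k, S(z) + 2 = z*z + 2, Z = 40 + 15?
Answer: sqrt(3281) ≈ 57.280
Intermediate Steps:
Z = 55
S(z) = z**2 (S(z) = -2 + (z*z + 2) = -2 + (z**2 + 2) = -2 + (2 + z**2) = z**2)
v(k) = k**2 + 2*k (v(k) = (k**2 + k) + k = (k + k**2) + k = k**2 + 2*k)
sqrt((71 + Z)*v(-6) + r(-133, -191)) = sqrt((71 + 55)*(-6*(2 - 6)) + (66 - 1*(-191))) = sqrt(126*(-6*(-4)) + (66 + 191)) = sqrt(126*24 + 257) = sqrt(3024 + 257) = sqrt(3281)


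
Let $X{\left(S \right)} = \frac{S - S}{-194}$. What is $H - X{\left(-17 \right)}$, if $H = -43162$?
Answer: $-43162$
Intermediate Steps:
$X{\left(S \right)} = 0$ ($X{\left(S \right)} = 0 \left(- \frac{1}{194}\right) = 0$)
$H - X{\left(-17 \right)} = -43162 - 0 = -43162 + 0 = -43162$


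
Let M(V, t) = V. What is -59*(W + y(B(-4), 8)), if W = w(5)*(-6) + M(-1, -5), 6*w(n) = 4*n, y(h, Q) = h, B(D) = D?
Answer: 1475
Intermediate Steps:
w(n) = 2*n/3 (w(n) = (4*n)/6 = 2*n/3)
W = -21 (W = ((⅔)*5)*(-6) - 1 = (10/3)*(-6) - 1 = -20 - 1 = -21)
-59*(W + y(B(-4), 8)) = -59*(-21 - 4) = -59*(-25) = 1475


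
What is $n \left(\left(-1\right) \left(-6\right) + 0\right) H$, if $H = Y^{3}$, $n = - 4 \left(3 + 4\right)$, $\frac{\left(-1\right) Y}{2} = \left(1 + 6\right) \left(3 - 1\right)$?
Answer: $3687936$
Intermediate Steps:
$Y = -28$ ($Y = - 2 \left(1 + 6\right) \left(3 - 1\right) = - 2 \cdot 7 \cdot 2 = \left(-2\right) 14 = -28$)
$n = -28$ ($n = \left(-4\right) 7 = -28$)
$H = -21952$ ($H = \left(-28\right)^{3} = -21952$)
$n \left(\left(-1\right) \left(-6\right) + 0\right) H = - 28 \left(\left(-1\right) \left(-6\right) + 0\right) \left(-21952\right) = - 28 \left(6 + 0\right) \left(-21952\right) = - 28 \cdot 6 \left(-21952\right) = \left(-28\right) \left(-131712\right) = 3687936$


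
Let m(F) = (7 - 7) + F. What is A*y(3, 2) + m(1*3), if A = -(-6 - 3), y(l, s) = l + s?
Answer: 48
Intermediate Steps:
m(F) = F (m(F) = 0 + F = F)
A = 9 (A = -1*(-9) = 9)
A*y(3, 2) + m(1*3) = 9*(3 + 2) + 1*3 = 9*5 + 3 = 45 + 3 = 48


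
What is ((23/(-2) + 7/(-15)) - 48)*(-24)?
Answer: 7196/5 ≈ 1439.2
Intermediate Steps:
((23/(-2) + 7/(-15)) - 48)*(-24) = ((23*(-½) + 7*(-1/15)) - 48)*(-24) = ((-23/2 - 7/15) - 48)*(-24) = (-359/30 - 48)*(-24) = -1799/30*(-24) = 7196/5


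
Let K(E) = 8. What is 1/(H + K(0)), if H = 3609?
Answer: 1/3617 ≈ 0.00027647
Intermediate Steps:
1/(H + K(0)) = 1/(3609 + 8) = 1/3617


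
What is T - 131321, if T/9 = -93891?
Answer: -976340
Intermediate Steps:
T = -845019 (T = 9*(-93891) = -845019)
T - 131321 = -845019 - 131321 = -976340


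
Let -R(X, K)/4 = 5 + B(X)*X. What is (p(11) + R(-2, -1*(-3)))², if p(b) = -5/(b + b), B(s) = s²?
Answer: 67081/484 ≈ 138.60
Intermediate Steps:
R(X, K) = -20 - 4*X³ (R(X, K) = -4*(5 + X²*X) = -4*(5 + X³) = -20 - 4*X³)
p(b) = -5/(2*b) (p(b) = -5*1/(2*b) = -5/(2*b))
(p(11) + R(-2, -1*(-3)))² = (-5/2/11 + (-20 - 4*(-2)³))² = (-5/2*1/11 + (-20 - 4*(-8)))² = (-5/22 + (-20 + 32))² = (-5/22 + 12)² = (259/22)² = 67081/484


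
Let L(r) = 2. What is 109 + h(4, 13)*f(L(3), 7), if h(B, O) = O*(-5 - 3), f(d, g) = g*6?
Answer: -4259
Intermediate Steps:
f(d, g) = 6*g
h(B, O) = -8*O (h(B, O) = O*(-8) = -8*O)
109 + h(4, 13)*f(L(3), 7) = 109 + (-8*13)*(6*7) = 109 - 104*42 = 109 - 4368 = -4259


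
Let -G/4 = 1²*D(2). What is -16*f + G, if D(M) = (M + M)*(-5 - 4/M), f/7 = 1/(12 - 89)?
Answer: 1248/11 ≈ 113.45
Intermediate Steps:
f = -1/11 (f = 7/(12 - 89) = 7/(-77) = 7*(-1/77) = -1/11 ≈ -0.090909)
D(M) = 2*M*(-5 - 4/M) (D(M) = (2*M)*(-5 - 4/M) = 2*M*(-5 - 4/M))
G = 112 (G = -4*1²*(-8 - 10*2) = -4*(-8 - 20) = -4*(-28) = 112)
-16*f + G = -16*(-1/11) + 112 = 16/11 + 112 = 1248/11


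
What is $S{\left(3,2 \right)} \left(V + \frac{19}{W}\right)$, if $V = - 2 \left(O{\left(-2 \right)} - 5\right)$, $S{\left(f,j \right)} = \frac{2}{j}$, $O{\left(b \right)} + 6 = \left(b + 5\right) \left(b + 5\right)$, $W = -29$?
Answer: $\frac{97}{29} \approx 3.3448$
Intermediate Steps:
$O{\left(b \right)} = -6 + \left(5 + b\right)^{2}$ ($O{\left(b \right)} = -6 + \left(b + 5\right) \left(b + 5\right) = -6 + \left(5 + b\right) \left(5 + b\right) = -6 + \left(5 + b\right)^{2}$)
$V = 4$ ($V = - 2 \left(\left(-6 + \left(5 - 2\right)^{2}\right) - 5\right) = - 2 \left(\left(-6 + 3^{2}\right) - 5\right) = - 2 \left(\left(-6 + 9\right) - 5\right) = - 2 \left(3 - 5\right) = \left(-2\right) \left(-2\right) = 4$)
$S{\left(3,2 \right)} \left(V + \frac{19}{W}\right) = \frac{2}{2} \left(4 + \frac{19}{-29}\right) = 2 \cdot \frac{1}{2} \left(4 + 19 \left(- \frac{1}{29}\right)\right) = 1 \left(4 - \frac{19}{29}\right) = 1 \cdot \frac{97}{29} = \frac{97}{29}$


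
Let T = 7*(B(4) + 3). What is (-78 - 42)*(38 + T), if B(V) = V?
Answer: -10440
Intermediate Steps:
T = 49 (T = 7*(4 + 3) = 7*7 = 49)
(-78 - 42)*(38 + T) = (-78 - 42)*(38 + 49) = -120*87 = -10440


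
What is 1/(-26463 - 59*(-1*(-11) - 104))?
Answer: -1/20976 ≈ -4.7674e-5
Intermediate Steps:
1/(-26463 - 59*(-1*(-11) - 104)) = 1/(-26463 - 59*(11 - 104)) = 1/(-26463 - 59*(-93)) = 1/(-26463 + 5487) = 1/(-20976) = -1/20976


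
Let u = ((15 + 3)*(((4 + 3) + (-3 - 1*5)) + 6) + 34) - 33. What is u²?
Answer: 8281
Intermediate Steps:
u = 91 (u = (18*((7 + (-3 - 5)) + 6) + 34) - 33 = (18*((7 - 8) + 6) + 34) - 33 = (18*(-1 + 6) + 34) - 33 = (18*5 + 34) - 33 = (90 + 34) - 33 = 124 - 33 = 91)
u² = 91² = 8281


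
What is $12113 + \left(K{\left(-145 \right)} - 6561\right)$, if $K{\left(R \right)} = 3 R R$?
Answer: $68627$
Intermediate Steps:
$K{\left(R \right)} = 3 R^{2}$
$12113 + \left(K{\left(-145 \right)} - 6561\right) = 12113 - \left(6561 - 3 \left(-145\right)^{2}\right) = 12113 + \left(3 \cdot 21025 - 6561\right) = 12113 + \left(63075 - 6561\right) = 12113 + 56514 = 68627$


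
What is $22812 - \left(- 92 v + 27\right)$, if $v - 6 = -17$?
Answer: $21773$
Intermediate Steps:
$v = -11$ ($v = 6 - 17 = -11$)
$22812 - \left(- 92 v + 27\right) = 22812 - \left(\left(-92\right) \left(-11\right) + 27\right) = 22812 - \left(1012 + 27\right) = 22812 - 1039 = 21773$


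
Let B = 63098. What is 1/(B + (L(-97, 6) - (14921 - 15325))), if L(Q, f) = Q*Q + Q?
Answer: 1/72814 ≈ 1.3734e-5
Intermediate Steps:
L(Q, f) = Q + Q² (L(Q, f) = Q² + Q = Q + Q²)
1/(B + (L(-97, 6) - (14921 - 15325))) = 1/(63098 + (-97*(1 - 97) - (14921 - 15325))) = 1/(63098 + (-97*(-96) - 1*(-404))) = 1/(63098 + (9312 + 404)) = 1/(63098 + 9716) = 1/72814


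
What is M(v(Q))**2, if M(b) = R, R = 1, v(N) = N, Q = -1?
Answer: 1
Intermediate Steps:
M(b) = 1
M(v(Q))**2 = 1**2 = 1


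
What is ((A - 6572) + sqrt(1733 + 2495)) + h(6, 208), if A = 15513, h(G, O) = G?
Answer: 8947 + 2*sqrt(1057) ≈ 9012.0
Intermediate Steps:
((A - 6572) + sqrt(1733 + 2495)) + h(6, 208) = ((15513 - 6572) + sqrt(1733 + 2495)) + 6 = (8941 + sqrt(4228)) + 6 = (8941 + 2*sqrt(1057)) + 6 = 8947 + 2*sqrt(1057)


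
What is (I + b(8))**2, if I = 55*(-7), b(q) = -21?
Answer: 164836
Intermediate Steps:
I = -385
(I + b(8))**2 = (-385 - 21)**2 = (-406)**2 = 164836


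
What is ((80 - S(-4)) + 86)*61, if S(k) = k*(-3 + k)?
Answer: 8418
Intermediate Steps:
((80 - S(-4)) + 86)*61 = ((80 - (-4)*(-3 - 4)) + 86)*61 = ((80 - (-4)*(-7)) + 86)*61 = ((80 - 1*28) + 86)*61 = ((80 - 28) + 86)*61 = (52 + 86)*61 = 138*61 = 8418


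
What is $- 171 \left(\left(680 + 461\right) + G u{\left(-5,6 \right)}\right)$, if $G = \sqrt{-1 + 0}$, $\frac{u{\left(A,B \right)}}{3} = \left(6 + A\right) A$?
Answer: $-195111 + 2565 i \approx -1.9511 \cdot 10^{5} + 2565.0 i$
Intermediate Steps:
$u{\left(A,B \right)} = 3 A \left(6 + A\right)$ ($u{\left(A,B \right)} = 3 \left(6 + A\right) A = 3 A \left(6 + A\right)$)
$G = i$ ($G = \sqrt{-1} = i \approx 1.0 i$)
$- 171 \left(\left(680 + 461\right) + G u{\left(-5,6 \right)}\right) = - 171 \left(\left(680 + 461\right) + i 3 \left(-5\right) \left(6 - 5\right)\right) = - 171 \left(1141 + i 3 \left(-5\right) 1\right) = - 171 \left(1141 + i \left(-15\right)\right) = - 171 \left(1141 - 15 i\right) = -195111 + 2565 i$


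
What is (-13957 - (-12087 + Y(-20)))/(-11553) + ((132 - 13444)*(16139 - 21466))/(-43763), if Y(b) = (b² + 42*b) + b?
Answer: -273065486814/168531313 ≈ -1620.3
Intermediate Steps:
Y(b) = b² + 43*b
(-13957 - (-12087 + Y(-20)))/(-11553) + ((132 - 13444)*(16139 - 21466))/(-43763) = (-13957 - (-12087 - 20*(43 - 20)))/(-11553) + ((132 - 13444)*(16139 - 21466))/(-43763) = (-13957 - (-12087 - 20*23))*(-1/11553) - 13312*(-5327)*(-1/43763) = (-13957 - (-12087 - 460))*(-1/11553) + 70913024*(-1/43763) = (-13957 - 1*(-12547))*(-1/11553) - 70913024/43763 = (-13957 + 12547)*(-1/11553) - 70913024/43763 = -1410*(-1/11553) - 70913024/43763 = 470/3851 - 70913024/43763 = -273065486814/168531313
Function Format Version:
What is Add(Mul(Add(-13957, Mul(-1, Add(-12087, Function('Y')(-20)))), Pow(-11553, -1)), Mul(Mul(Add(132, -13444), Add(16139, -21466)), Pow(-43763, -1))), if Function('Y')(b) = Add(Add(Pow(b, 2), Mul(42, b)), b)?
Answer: Rational(-273065486814, 168531313) ≈ -1620.3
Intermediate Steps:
Function('Y')(b) = Add(Pow(b, 2), Mul(43, b))
Add(Mul(Add(-13957, Mul(-1, Add(-12087, Function('Y')(-20)))), Pow(-11553, -1)), Mul(Mul(Add(132, -13444), Add(16139, -21466)), Pow(-43763, -1))) = Add(Mul(Add(-13957, Mul(-1, Add(-12087, Mul(-20, Add(43, -20))))), Pow(-11553, -1)), Mul(Mul(Add(132, -13444), Add(16139, -21466)), Pow(-43763, -1))) = Add(Mul(Add(-13957, Mul(-1, Add(-12087, Mul(-20, 23)))), Rational(-1, 11553)), Mul(Mul(-13312, -5327), Rational(-1, 43763))) = Add(Mul(Add(-13957, Mul(-1, Add(-12087, -460))), Rational(-1, 11553)), Mul(70913024, Rational(-1, 43763))) = Add(Mul(Add(-13957, Mul(-1, -12547)), Rational(-1, 11553)), Rational(-70913024, 43763)) = Add(Mul(Add(-13957, 12547), Rational(-1, 11553)), Rational(-70913024, 43763)) = Add(Mul(-1410, Rational(-1, 11553)), Rational(-70913024, 43763)) = Add(Rational(470, 3851), Rational(-70913024, 43763)) = Rational(-273065486814, 168531313)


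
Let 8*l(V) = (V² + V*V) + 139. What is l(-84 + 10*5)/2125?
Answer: 2451/17000 ≈ 0.14418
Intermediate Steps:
l(V) = 139/8 + V²/4 (l(V) = ((V² + V*V) + 139)/8 = ((V² + V²) + 139)/8 = (2*V² + 139)/8 = (139 + 2*V²)/8 = 139/8 + V²/4)
l(-84 + 10*5)/2125 = (139/8 + (-84 + 10*5)²/4)/2125 = (139/8 + (-84 + 50)²/4)*(1/2125) = (139/8 + (¼)*(-34)²)*(1/2125) = (139/8 + (¼)*1156)*(1/2125) = (139/8 + 289)*(1/2125) = (2451/8)*(1/2125) = 2451/17000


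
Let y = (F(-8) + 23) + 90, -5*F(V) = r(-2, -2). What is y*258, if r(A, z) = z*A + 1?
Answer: 28896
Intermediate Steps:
r(A, z) = 1 + A*z (r(A, z) = A*z + 1 = 1 + A*z)
F(V) = -1 (F(V) = -(1 - 2*(-2))/5 = -(1 + 4)/5 = -⅕*5 = -1)
y = 112 (y = (-1 + 23) + 90 = 22 + 90 = 112)
y*258 = 112*258 = 28896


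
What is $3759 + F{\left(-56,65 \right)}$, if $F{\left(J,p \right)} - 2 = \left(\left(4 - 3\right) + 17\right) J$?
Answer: $2753$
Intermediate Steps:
$F{\left(J,p \right)} = 2 + 18 J$ ($F{\left(J,p \right)} = 2 + \left(\left(4 - 3\right) + 17\right) J = 2 + \left(1 + 17\right) J = 2 + 18 J$)
$3759 + F{\left(-56,65 \right)} = 3759 + \left(2 + 18 \left(-56\right)\right) = 3759 + \left(2 - 1008\right) = 3759 - 1006 = 2753$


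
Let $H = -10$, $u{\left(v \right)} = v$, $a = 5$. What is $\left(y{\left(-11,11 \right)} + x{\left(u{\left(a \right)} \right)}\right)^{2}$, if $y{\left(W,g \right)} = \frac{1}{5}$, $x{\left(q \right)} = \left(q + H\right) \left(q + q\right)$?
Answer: $\frac{62001}{25} \approx 2480.0$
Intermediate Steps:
$x{\left(q \right)} = 2 q \left(-10 + q\right)$ ($x{\left(q \right)} = \left(q - 10\right) \left(q + q\right) = \left(-10 + q\right) 2 q = 2 q \left(-10 + q\right)$)
$y{\left(W,g \right)} = \frac{1}{5}$
$\left(y{\left(-11,11 \right)} + x{\left(u{\left(a \right)} \right)}\right)^{2} = \left(\frac{1}{5} + 2 \cdot 5 \left(-10 + 5\right)\right)^{2} = \left(\frac{1}{5} + 2 \cdot 5 \left(-5\right)\right)^{2} = \left(\frac{1}{5} - 50\right)^{2} = \left(- \frac{249}{5}\right)^{2} = \frac{62001}{25}$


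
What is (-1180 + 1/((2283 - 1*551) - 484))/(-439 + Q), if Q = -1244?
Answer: 1472639/2100384 ≈ 0.70113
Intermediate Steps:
(-1180 + 1/((2283 - 1*551) - 484))/(-439 + Q) = (-1180 + 1/((2283 - 1*551) - 484))/(-439 - 1244) = (-1180 + 1/((2283 - 551) - 484))/(-1683) = (-1180 + 1/(1732 - 484))*(-1/1683) = (-1180 + 1/1248)*(-1/1683) = -1472639/1248*(-1/1683) = 1472639/2100384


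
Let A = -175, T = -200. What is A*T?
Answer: 35000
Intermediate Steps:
A*T = -175*(-200) = 35000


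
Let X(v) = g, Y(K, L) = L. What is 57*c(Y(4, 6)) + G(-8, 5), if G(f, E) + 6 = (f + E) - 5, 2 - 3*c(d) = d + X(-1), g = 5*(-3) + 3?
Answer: 138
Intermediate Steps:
g = -12 (g = -15 + 3 = -12)
X(v) = -12
c(d) = 14/3 - d/3 (c(d) = ⅔ - (d - 12)/3 = ⅔ - (-12 + d)/3 = ⅔ + (4 - d/3) = 14/3 - d/3)
G(f, E) = -11 + E + f (G(f, E) = -6 + ((f + E) - 5) = -6 + ((E + f) - 5) = -6 + (-5 + E + f) = -11 + E + f)
57*c(Y(4, 6)) + G(-8, 5) = 57*(14/3 - ⅓*6) + (-11 + 5 - 8) = 57*(14/3 - 2) - 14 = 57*(8/3) - 14 = 152 - 14 = 138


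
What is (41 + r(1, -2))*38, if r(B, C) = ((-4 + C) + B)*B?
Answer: 1368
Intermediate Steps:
r(B, C) = B*(-4 + B + C) (r(B, C) = (-4 + B + C)*B = B*(-4 + B + C))
(41 + r(1, -2))*38 = (41 + 1*(-4 + 1 - 2))*38 = (41 + 1*(-5))*38 = (41 - 5)*38 = 36*38 = 1368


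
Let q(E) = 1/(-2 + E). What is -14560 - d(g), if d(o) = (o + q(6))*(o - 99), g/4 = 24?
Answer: -57085/4 ≈ -14271.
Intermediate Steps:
g = 96 (g = 4*24 = 96)
d(o) = (-99 + o)*(¼ + o) (d(o) = (o + 1/(-2 + 6))*(o - 99) = (o + 1/4)*(-99 + o) = (o + ¼)*(-99 + o) = (¼ + o)*(-99 + o) = (-99 + o)*(¼ + o))
-14560 - d(g) = -14560 - (-99/4 + 96² - 395/4*96) = -14560 - (-99/4 + 9216 - 9480) = -14560 - 1*(-1155/4) = -14560 + 1155/4 = -57085/4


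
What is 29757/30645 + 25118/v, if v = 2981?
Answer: 286148909/30450915 ≈ 9.3970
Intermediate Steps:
29757/30645 + 25118/v = 29757/30645 + 25118/2981 = 29757*(1/30645) + 25118*(1/2981) = 9919/10215 + 25118/2981 = 286148909/30450915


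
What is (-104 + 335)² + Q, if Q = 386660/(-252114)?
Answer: 6726334247/126057 ≈ 53359.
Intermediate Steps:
Q = -193330/126057 (Q = 386660*(-1/252114) = -193330/126057 ≈ -1.5337)
(-104 + 335)² + Q = (-104 + 335)² - 193330/126057 = 231² - 193330/126057 = 53361 - 193330/126057 = 6726334247/126057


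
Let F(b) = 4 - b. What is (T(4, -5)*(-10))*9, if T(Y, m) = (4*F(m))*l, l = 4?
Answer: -12960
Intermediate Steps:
T(Y, m) = 64 - 16*m (T(Y, m) = (4*(4 - m))*4 = (16 - 4*m)*4 = 64 - 16*m)
(T(4, -5)*(-10))*9 = ((64 - 16*(-5))*(-10))*9 = ((64 + 80)*(-10))*9 = (144*(-10))*9 = -1440*9 = -12960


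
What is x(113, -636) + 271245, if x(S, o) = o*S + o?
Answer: 198741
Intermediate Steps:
x(S, o) = o + S*o (x(S, o) = S*o + o = o + S*o)
x(113, -636) + 271245 = -636*(1 + 113) + 271245 = -636*114 + 271245 = -72504 + 271245 = 198741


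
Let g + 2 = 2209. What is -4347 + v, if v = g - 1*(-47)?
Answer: -2093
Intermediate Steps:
g = 2207 (g = -2 + 2209 = 2207)
v = 2254 (v = 2207 - 1*(-47) = 2207 + 47 = 2254)
-4347 + v = -4347 + 2254 = -2093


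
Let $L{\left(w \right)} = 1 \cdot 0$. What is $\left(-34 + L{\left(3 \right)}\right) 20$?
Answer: $-680$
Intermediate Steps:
$L{\left(w \right)} = 0$
$\left(-34 + L{\left(3 \right)}\right) 20 = \left(-34 + 0\right) 20 = \left(-34\right) 20 = -680$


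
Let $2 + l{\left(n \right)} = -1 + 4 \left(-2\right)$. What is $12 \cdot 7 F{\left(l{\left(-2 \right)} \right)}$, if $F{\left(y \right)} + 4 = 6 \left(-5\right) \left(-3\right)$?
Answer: $7224$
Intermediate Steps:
$l{\left(n \right)} = -11$ ($l{\left(n \right)} = -2 + \left(-1 + 4 \left(-2\right)\right) = -2 - 9 = -11$)
$F{\left(y \right)} = 86$ ($F{\left(y \right)} = -4 + 6 \left(-5\right) \left(-3\right) = -4 - -90 = -4 + 90 = 86$)
$12 \cdot 7 F{\left(l{\left(-2 \right)} \right)} = 12 \cdot 7 \cdot 86 = 84 \cdot 86 = 7224$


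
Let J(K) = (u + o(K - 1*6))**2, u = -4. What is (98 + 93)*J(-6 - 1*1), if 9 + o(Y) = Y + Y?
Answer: 290511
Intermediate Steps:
o(Y) = -9 + 2*Y (o(Y) = -9 + (Y + Y) = -9 + 2*Y)
J(K) = (-25 + 2*K)**2 (J(K) = (-4 + (-9 + 2*(K - 1*6)))**2 = (-4 + (-9 + 2*(K - 6)))**2 = (-4 + (-9 + 2*(-6 + K)))**2 = (-4 + (-9 + (-12 + 2*K)))**2 = (-4 + (-21 + 2*K))**2 = (-25 + 2*K)**2)
(98 + 93)*J(-6 - 1*1) = (98 + 93)*(-25 + 2*(-6 - 1*1))**2 = 191*(-25 + 2*(-6 - 1))**2 = 191*(-25 + 2*(-7))**2 = 191*(-25 - 14)**2 = 191*(-39)**2 = 191*1521 = 290511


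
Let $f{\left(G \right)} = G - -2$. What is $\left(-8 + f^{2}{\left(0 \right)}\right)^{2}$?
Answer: $16$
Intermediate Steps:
$f{\left(G \right)} = 2 + G$ ($f{\left(G \right)} = G + 2 = 2 + G$)
$\left(-8 + f^{2}{\left(0 \right)}\right)^{2} = \left(-8 + \left(2 + 0\right)^{2}\right)^{2} = \left(-8 + 2^{2}\right)^{2} = \left(-8 + 4\right)^{2} = \left(-4\right)^{2} = 16$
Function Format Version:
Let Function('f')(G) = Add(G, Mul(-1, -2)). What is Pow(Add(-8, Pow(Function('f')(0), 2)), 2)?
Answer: 16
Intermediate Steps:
Function('f')(G) = Add(2, G) (Function('f')(G) = Add(G, 2) = Add(2, G))
Pow(Add(-8, Pow(Function('f')(0), 2)), 2) = Pow(Add(-8, Pow(Add(2, 0), 2)), 2) = Pow(Add(-8, Pow(2, 2)), 2) = Pow(Add(-8, 4), 2) = Pow(-4, 2) = 16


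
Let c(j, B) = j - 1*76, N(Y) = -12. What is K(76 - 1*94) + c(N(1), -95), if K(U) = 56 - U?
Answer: -14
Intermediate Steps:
c(j, B) = -76 + j (c(j, B) = j - 76 = -76 + j)
K(76 - 1*94) + c(N(1), -95) = (56 - (76 - 1*94)) + (-76 - 12) = (56 - (76 - 94)) - 88 = (56 - 1*(-18)) - 88 = (56 + 18) - 88 = 74 - 88 = -14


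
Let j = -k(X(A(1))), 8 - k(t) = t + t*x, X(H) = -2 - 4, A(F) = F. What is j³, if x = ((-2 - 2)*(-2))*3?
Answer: -3944312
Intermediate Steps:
x = 24 (x = -4*(-2)*3 = 8*3 = 24)
X(H) = -6
k(t) = 8 - 25*t (k(t) = 8 - (t + t*24) = 8 - (t + 24*t) = 8 - 25*t)
j = -158 (j = -(8 - 25*(-6)) = -(8 + 150) = -1*158 = -158)
j³ = (-158)³ = -3944312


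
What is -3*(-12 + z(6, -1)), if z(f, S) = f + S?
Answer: 21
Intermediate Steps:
z(f, S) = S + f
-3*(-12 + z(6, -1)) = -3*(-12 + (-1 + 6)) = -3*(-12 + 5) = -3*(-7) = 21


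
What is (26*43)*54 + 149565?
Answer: 209937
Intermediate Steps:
(26*43)*54 + 149565 = 1118*54 + 149565 = 60372 + 149565 = 209937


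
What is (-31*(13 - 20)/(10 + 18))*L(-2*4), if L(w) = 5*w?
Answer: -310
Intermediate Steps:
(-31*(13 - 20)/(10 + 18))*L(-2*4) = (-31*(13 - 20)/(10 + 18))*(5*(-2*4)) = (-(-217)/28)*(5*(-8)) = -(-217)/28*(-40) = -31*(-¼)*(-40) = (31/4)*(-40) = -310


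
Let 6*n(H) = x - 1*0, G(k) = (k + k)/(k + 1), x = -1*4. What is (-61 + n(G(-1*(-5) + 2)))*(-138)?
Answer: 8510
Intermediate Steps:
x = -4
G(k) = 2*k/(1 + k) (G(k) = (2*k)/(1 + k) = 2*k/(1 + k))
n(H) = -⅔ (n(H) = (-4 - 1*0)/6 = (-4 + 0)/6 = (⅙)*(-4) = -⅔)
(-61 + n(G(-1*(-5) + 2)))*(-138) = (-61 - ⅔)*(-138) = -185/3*(-138) = 8510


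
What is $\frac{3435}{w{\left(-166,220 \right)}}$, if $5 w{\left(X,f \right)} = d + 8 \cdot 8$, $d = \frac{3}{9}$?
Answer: $\frac{51525}{193} \approx 266.97$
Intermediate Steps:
$d = \frac{1}{3}$ ($d = 3 \cdot \frac{1}{9} = \frac{1}{3} \approx 0.33333$)
$w{\left(X,f \right)} = \frac{193}{15}$ ($w{\left(X,f \right)} = \frac{\frac{1}{3} + 8 \cdot 8}{5} = \frac{\frac{1}{3} + 64}{5} = \frac{1}{5} \cdot \frac{193}{3} = \frac{193}{15}$)
$\frac{3435}{w{\left(-166,220 \right)}} = \frac{3435}{\frac{193}{15}} = 3435 \cdot \frac{15}{193} = \frac{51525}{193}$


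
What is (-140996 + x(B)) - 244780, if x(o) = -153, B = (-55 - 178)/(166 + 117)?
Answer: -385929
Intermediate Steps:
B = -233/283 ≈ -0.82332
(-140996 + x(B)) - 244780 = (-140996 - 153) - 244780 = -141149 - 244780 = -385929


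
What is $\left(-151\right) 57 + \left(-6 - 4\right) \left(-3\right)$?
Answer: $-8577$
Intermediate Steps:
$\left(-151\right) 57 + \left(-6 - 4\right) \left(-3\right) = -8607 - -30 = -8607 + 30 = -8577$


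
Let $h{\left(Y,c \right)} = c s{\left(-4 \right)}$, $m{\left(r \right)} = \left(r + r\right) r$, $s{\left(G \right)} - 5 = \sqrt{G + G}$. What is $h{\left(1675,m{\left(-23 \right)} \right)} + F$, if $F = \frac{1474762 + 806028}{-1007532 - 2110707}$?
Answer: $\frac{16493203520}{3118239} + 2116 i \sqrt{2} \approx 5289.3 + 2992.5 i$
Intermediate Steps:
$s{\left(G \right)} = 5 + \sqrt{2} \sqrt{G}$ ($s{\left(G \right)} = 5 + \sqrt{G + G} = 5 + \sqrt{2 G} = 5 + \sqrt{2} \sqrt{G}$)
$F = - \frac{2280790}{3118239}$ ($F = \frac{2280790}{-3118239} = 2280790 \left(- \frac{1}{3118239}\right) = - \frac{2280790}{3118239} \approx -0.73143$)
$m{\left(r \right)} = 2 r^{2}$ ($m{\left(r \right)} = 2 r r = 2 r^{2}$)
$h{\left(Y,c \right)} = c \left(5 + 2 i \sqrt{2}\right)$ ($h{\left(Y,c \right)} = c \left(5 + \sqrt{2} \sqrt{-4}\right) = c \left(5 + \sqrt{2} \cdot 2 i\right) = c \left(5 + 2 i \sqrt{2}\right)$)
$h{\left(1675,m{\left(-23 \right)} \right)} + F = 2 \left(-23\right)^{2} \left(5 + 2 i \sqrt{2}\right) - \frac{2280790}{3118239} = 2 \cdot 529 \left(5 + 2 i \sqrt{2}\right) - \frac{2280790}{3118239} = 1058 \left(5 + 2 i \sqrt{2}\right) - \frac{2280790}{3118239} = \left(5290 + 2116 i \sqrt{2}\right) - \frac{2280790}{3118239} = \frac{16493203520}{3118239} + 2116 i \sqrt{2}$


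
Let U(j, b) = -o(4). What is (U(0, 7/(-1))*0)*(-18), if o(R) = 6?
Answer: 0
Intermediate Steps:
U(j, b) = -6 (U(j, b) = -1*6 = -6)
(U(0, 7/(-1))*0)*(-18) = -6*0*(-18) = 0*(-18) = 0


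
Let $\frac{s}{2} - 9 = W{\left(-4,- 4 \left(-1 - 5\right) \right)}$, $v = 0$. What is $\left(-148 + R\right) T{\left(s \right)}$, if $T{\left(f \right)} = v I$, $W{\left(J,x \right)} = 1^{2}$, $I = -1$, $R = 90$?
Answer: $0$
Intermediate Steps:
$W{\left(J,x \right)} = 1$
$s = 20$ ($s = 18 + 2 \cdot 1 = 18 + 2 = 20$)
$T{\left(f \right)} = 0$ ($T{\left(f \right)} = 0 \left(-1\right) = 0$)
$\left(-148 + R\right) T{\left(s \right)} = \left(-148 + 90\right) 0 = \left(-58\right) 0 = 0$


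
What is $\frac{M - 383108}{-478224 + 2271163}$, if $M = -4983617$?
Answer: $- \frac{5366725}{1792939} \approx -2.9933$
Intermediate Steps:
$\frac{M - 383108}{-478224 + 2271163} = \frac{-4983617 - 383108}{-478224 + 2271163} = - \frac{5366725}{1792939}$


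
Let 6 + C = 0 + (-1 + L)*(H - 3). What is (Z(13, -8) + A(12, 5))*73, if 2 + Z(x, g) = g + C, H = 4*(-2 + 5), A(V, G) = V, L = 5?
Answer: 2336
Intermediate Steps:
H = 12 (H = 4*3 = 12)
C = 30 (C = -6 + (0 + (-1 + 5)*(12 - 3)) = -6 + (0 + 4*9) = -6 + (0 + 36) = -6 + 36 = 30)
Z(x, g) = 28 + g (Z(x, g) = -2 + (g + 30) = -2 + (30 + g) = 28 + g)
(Z(13, -8) + A(12, 5))*73 = ((28 - 8) + 12)*73 = (20 + 12)*73 = 32*73 = 2336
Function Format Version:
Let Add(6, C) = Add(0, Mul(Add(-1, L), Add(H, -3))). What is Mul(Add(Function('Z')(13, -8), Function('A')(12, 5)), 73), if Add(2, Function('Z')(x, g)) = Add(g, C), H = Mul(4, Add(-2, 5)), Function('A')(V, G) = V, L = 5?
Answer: 2336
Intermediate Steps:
H = 12 (H = Mul(4, 3) = 12)
C = 30 (C = Add(-6, Add(0, Mul(Add(-1, 5), Add(12, -3)))) = Add(-6, Add(0, Mul(4, 9))) = Add(-6, Add(0, 36)) = Add(-6, 36) = 30)
Function('Z')(x, g) = Add(28, g) (Function('Z')(x, g) = Add(-2, Add(g, 30)) = Add(-2, Add(30, g)) = Add(28, g))
Mul(Add(Function('Z')(13, -8), Function('A')(12, 5)), 73) = Mul(Add(Add(28, -8), 12), 73) = Mul(Add(20, 12), 73) = Mul(32, 73) = 2336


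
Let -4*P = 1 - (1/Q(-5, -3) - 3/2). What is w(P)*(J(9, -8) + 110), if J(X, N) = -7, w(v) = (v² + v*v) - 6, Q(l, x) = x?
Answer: -148217/288 ≈ -514.64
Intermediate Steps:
P = -17/24 (P = -(1 - (1/(-3) - 3/2))/4 = -(1 - (1*(-⅓) - 3*½))/4 = -(1 - (-⅓ - 3/2))/4 = -(1 - 1*(-11/6))/4 = -(1 + 11/6)/4 = -¼*17/6 = -17/24 ≈ -0.70833)
w(v) = -6 + 2*v² (w(v) = (v² + v²) - 6 = 2*v² - 6 = -6 + 2*v²)
w(P)*(J(9, -8) + 110) = (-6 + 2*(-17/24)²)*(-7 + 110) = (-6 + 2*(289/576))*103 = (-6 + 289/288)*103 = -1439/288*103 = -148217/288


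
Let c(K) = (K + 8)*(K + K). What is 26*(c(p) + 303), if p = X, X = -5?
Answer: 7098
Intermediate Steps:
p = -5
c(K) = 2*K*(8 + K) (c(K) = (8 + K)*(2*K) = 2*K*(8 + K))
26*(c(p) + 303) = 26*(2*(-5)*(8 - 5) + 303) = 26*(2*(-5)*3 + 303) = 26*(-30 + 303) = 26*273 = 7098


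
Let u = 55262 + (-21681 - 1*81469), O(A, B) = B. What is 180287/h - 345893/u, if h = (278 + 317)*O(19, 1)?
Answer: 8839390191/28493360 ≈ 310.23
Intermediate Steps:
u = -47888 (u = 55262 + (-21681 - 81469) = 55262 - 103150 = -47888)
h = 595 (h = (278 + 317)*1 = 595*1 = 595)
180287/h - 345893/u = 180287/595 - 345893/(-47888) = 180287*(1/595) - 345893*(-1/47888) = 180287/595 + 345893/47888 = 8839390191/28493360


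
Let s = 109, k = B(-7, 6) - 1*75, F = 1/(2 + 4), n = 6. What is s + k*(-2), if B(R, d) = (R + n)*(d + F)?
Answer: 814/3 ≈ 271.33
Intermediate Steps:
F = 1/6 ≈ 0.16667
B(R, d) = (6 + R)*(1/6 + d) (B(R, d) = (R + 6)*(d + 1/6) = (6 + R)*(1/6 + d))
k = -487/6 (k = (1 + 6*6 + (1/6)*(-7) - 7*6) - 1*75 = (1 + 36 - 7/6 - 42) - 75 = -37/6 - 75 = -487/6 ≈ -81.167)
s + k*(-2) = 109 - 487/6*(-2) = 109 + 487/3 = 814/3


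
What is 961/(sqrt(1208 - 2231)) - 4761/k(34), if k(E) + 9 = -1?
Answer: 4761/10 - 31*I*sqrt(1023)/33 ≈ 476.1 - 30.046*I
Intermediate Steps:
k(E) = -10 (k(E) = -9 - 1 = -10)
961/(sqrt(1208 - 2231)) - 4761/k(34) = 961/(sqrt(1208 - 2231)) - 4761/(-10) = 961/(sqrt(-1023)) - 4761*(-1/10) = 961/((I*sqrt(1023))) + 4761/10 = 961*(-I*sqrt(1023)/1023) + 4761/10 = -31*I*sqrt(1023)/33 + 4761/10 = 4761/10 - 31*I*sqrt(1023)/33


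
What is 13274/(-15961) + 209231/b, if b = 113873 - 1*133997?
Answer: -3606661967/321199164 ≈ -11.229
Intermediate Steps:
b = -20124 (b = 113873 - 133997 = -20124)
13274/(-15961) + 209231/b = 13274/(-15961) + 209231/(-20124) = 13274*(-1/15961) + 209231*(-1/20124) = -13274/15961 - 209231/20124 = -3606661967/321199164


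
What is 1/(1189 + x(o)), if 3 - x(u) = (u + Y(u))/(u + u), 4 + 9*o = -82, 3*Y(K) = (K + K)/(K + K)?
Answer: 172/204941 ≈ 0.00083927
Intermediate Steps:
Y(K) = ⅓ (Y(K) = ((K + K)/(K + K))/3 = ((2*K)/((2*K)))/3 = ((2*K)*(1/(2*K)))/3 = (⅓)*1 = ⅓)
o = -86/9 (o = -4/9 + (⅑)*(-82) = -4/9 - 82/9 = -86/9 ≈ -9.5556)
x(u) = 3 - (⅓ + u)/(2*u) (x(u) = 3 - (u + ⅓)/(u + u) = 3 - (⅓ + u)/(2*u))
1/(1189 + x(o)) = 1/(1189 + (-1 + 15*(-86/9))/(6*(-86/9))) = 1/(1189 + (⅙)*(-9/86)*(-1 - 430/3)) = 1/(1189 + (⅙)*(-9/86)*(-433/3)) = 1/(1189 + 433/172) = 1/(204941/172) = 172/204941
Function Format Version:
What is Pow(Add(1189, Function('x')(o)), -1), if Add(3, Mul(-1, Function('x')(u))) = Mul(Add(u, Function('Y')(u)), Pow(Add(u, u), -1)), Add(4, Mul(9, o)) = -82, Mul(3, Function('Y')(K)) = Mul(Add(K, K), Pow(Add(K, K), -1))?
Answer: Rational(172, 204941) ≈ 0.00083927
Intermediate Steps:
Function('Y')(K) = Rational(1, 3) (Function('Y')(K) = Mul(Rational(1, 3), Mul(Add(K, K), Pow(Add(K, K), -1))) = Mul(Rational(1, 3), Mul(Mul(2, K), Pow(Mul(2, K), -1))) = Mul(Rational(1, 3), Mul(Mul(2, K), Mul(Rational(1, 2), Pow(K, -1)))) = Mul(Rational(1, 3), 1) = Rational(1, 3))
o = Rational(-86, 9) (o = Add(Rational(-4, 9), Mul(Rational(1, 9), -82)) = Add(Rational(-4, 9), Rational(-82, 9)) = Rational(-86, 9) ≈ -9.5556)
Function('x')(u) = Add(3, Mul(Rational(-1, 2), Pow(u, -1), Add(Rational(1, 3), u))) (Function('x')(u) = Add(3, Mul(-1, Mul(Add(u, Rational(1, 3)), Pow(Add(u, u), -1)))) = Add(3, Mul(-1, Mul(Add(Rational(1, 3), u), Pow(Mul(2, u), -1)))) = Add(3, Mul(-1, Mul(Add(Rational(1, 3), u), Mul(Rational(1, 2), Pow(u, -1))))) = Add(3, Mul(-1, Mul(Rational(1, 2), Pow(u, -1), Add(Rational(1, 3), u)))) = Add(3, Mul(Rational(-1, 2), Pow(u, -1), Add(Rational(1, 3), u))))
Pow(Add(1189, Function('x')(o)), -1) = Pow(Add(1189, Mul(Rational(1, 6), Pow(Rational(-86, 9), -1), Add(-1, Mul(15, Rational(-86, 9))))), -1) = Pow(Add(1189, Mul(Rational(1, 6), Rational(-9, 86), Add(-1, Rational(-430, 3)))), -1) = Pow(Add(1189, Mul(Rational(1, 6), Rational(-9, 86), Rational(-433, 3))), -1) = Pow(Add(1189, Rational(433, 172)), -1) = Pow(Rational(204941, 172), -1) = Rational(172, 204941)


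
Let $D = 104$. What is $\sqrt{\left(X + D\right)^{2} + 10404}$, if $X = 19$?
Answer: $3 \sqrt{2837} \approx 159.79$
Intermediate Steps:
$\sqrt{\left(X + D\right)^{2} + 10404} = \sqrt{\left(19 + 104\right)^{2} + 10404} = \sqrt{123^{2} + 10404} = \sqrt{15129 + 10404} = \sqrt{25533} = 3 \sqrt{2837}$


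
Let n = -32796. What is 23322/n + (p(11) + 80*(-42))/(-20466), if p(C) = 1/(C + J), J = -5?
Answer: -61186493/111867156 ≈ -0.54696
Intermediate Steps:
p(C) = 1/(-5 + C) (p(C) = 1/(C - 5) = 1/(-5 + C))
23322/n + (p(11) + 80*(-42))/(-20466) = 23322/(-32796) + (1/(-5 + 11) + 80*(-42))/(-20466) = 23322*(-1/32796) + (1/6 - 3360)*(-1/20466) = -3887/5466 + (⅙ - 3360)*(-1/20466) = -3887/5466 - 20159/6*(-1/20466) = -3887/5466 + 20159/122796 = -61186493/111867156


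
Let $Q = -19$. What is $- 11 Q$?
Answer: $209$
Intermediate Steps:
$- 11 Q = \left(-11\right) \left(-19\right) = 209$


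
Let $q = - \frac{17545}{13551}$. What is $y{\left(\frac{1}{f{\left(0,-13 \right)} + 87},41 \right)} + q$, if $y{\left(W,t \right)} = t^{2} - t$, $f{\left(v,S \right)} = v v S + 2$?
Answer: $\frac{22206095}{13551} \approx 1638.7$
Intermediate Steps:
$f{\left(v,S \right)} = 2 + S v^{2}$ ($f{\left(v,S \right)} = v^{2} S + 2 = S v^{2} + 2 = 2 + S v^{2}$)
$q = - \frac{17545}{13551}$ ($q = \left(-17545\right) \frac{1}{13551} = - \frac{17545}{13551} \approx -1.2947$)
$y{\left(\frac{1}{f{\left(0,-13 \right)} + 87},41 \right)} + q = 41 \left(-1 + 41\right) - \frac{17545}{13551} = 41 \cdot 40 - \frac{17545}{13551} = 1640 - \frac{17545}{13551} = \frac{22206095}{13551}$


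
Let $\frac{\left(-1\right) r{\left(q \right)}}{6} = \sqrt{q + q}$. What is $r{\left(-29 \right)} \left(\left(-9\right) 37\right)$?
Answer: $1998 i \sqrt{58} \approx 15216.0 i$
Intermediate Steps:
$r{\left(q \right)} = - 6 \sqrt{2} \sqrt{q}$ ($r{\left(q \right)} = - 6 \sqrt{q + q} = - 6 \sqrt{2 q} = - 6 \sqrt{2} \sqrt{q}$)
$r{\left(-29 \right)} \left(\left(-9\right) 37\right) = - 6 \sqrt{2} \sqrt{-29} \left(\left(-9\right) 37\right) = - 6 \sqrt{2} i \sqrt{29} \left(-333\right) = - 6 i \sqrt{58} \left(-333\right) = 1998 i \sqrt{58}$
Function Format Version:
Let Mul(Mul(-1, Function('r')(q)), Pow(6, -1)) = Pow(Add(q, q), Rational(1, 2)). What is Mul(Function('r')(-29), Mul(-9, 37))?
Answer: Mul(1998, I, Pow(58, Rational(1, 2))) ≈ Mul(15216., I)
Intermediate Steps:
Function('r')(q) = Mul(-6, Pow(2, Rational(1, 2)), Pow(q, Rational(1, 2))) (Function('r')(q) = Mul(-6, Pow(Add(q, q), Rational(1, 2))) = Mul(-6, Pow(Mul(2, q), Rational(1, 2))) = Mul(-6, Mul(Pow(2, Rational(1, 2)), Pow(q, Rational(1, 2)))) = Mul(-6, Pow(2, Rational(1, 2)), Pow(q, Rational(1, 2))))
Mul(Function('r')(-29), Mul(-9, 37)) = Mul(Mul(-6, Pow(2, Rational(1, 2)), Pow(-29, Rational(1, 2))), Mul(-9, 37)) = Mul(Mul(-6, Pow(2, Rational(1, 2)), Mul(I, Pow(29, Rational(1, 2)))), -333) = Mul(Mul(-6, I, Pow(58, Rational(1, 2))), -333) = Mul(1998, I, Pow(58, Rational(1, 2)))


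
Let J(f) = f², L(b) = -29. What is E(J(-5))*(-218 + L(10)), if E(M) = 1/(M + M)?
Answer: -247/50 ≈ -4.9400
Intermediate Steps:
E(M) = 1/(2*M)
E(J(-5))*(-218 + L(10)) = (1/(2*((-5)²)))*(-218 - 29) = ((½)/25)*(-247) = ((½)*(1/25))*(-247) = (1/50)*(-247) = -247/50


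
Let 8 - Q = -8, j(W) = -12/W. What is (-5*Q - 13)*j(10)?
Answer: 558/5 ≈ 111.60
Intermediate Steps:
Q = 16 (Q = 8 - 1*(-8) = 8 + 8 = 16)
(-5*Q - 13)*j(10) = (-5*16 - 13)*(-12/10) = (-80 - 13)*(-12*⅒) = -93*(-6/5) = 558/5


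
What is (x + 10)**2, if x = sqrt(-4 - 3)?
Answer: (10 + I*sqrt(7))**2 ≈ 93.0 + 52.915*I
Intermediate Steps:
x = I*sqrt(7) (x = sqrt(-7) = I*sqrt(7) ≈ 2.6458*I)
(x + 10)**2 = (I*sqrt(7) + 10)**2 = (10 + I*sqrt(7))**2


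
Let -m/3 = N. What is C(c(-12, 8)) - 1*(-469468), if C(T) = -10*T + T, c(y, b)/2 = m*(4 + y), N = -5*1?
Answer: 471628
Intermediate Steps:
N = -5
m = 15 (m = -3*(-5) = 15)
c(y, b) = 120 + 30*y (c(y, b) = 2*(15*(4 + y)) = 2*(60 + 15*y) = 120 + 30*y)
C(T) = -9*T
C(c(-12, 8)) - 1*(-469468) = -9*(120 + 30*(-12)) - 1*(-469468) = -9*(120 - 360) + 469468 = -9*(-240) + 469468 = 2160 + 469468 = 471628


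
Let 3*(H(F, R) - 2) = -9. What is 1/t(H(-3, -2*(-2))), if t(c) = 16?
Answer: 1/16 ≈ 0.062500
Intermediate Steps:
H(F, R) = -1 (H(F, R) = 2 + (⅓)*(-9) = 2 - 3 = -1)
1/t(H(-3, -2*(-2))) = 1/16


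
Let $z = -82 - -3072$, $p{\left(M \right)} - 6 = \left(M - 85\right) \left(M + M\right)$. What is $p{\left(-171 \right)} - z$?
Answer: $84568$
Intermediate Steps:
$p{\left(M \right)} = 6 + 2 M \left(-85 + M\right)$ ($p{\left(M \right)} = 6 + \left(M - 85\right) \left(M + M\right) = 6 + \left(-85 + M\right) 2 M = 6 + 2 M \left(-85 + M\right)$)
$z = 2990$ ($z = -82 + 3072 = 2990$)
$p{\left(-171 \right)} - z = \left(6 - -29070 + 2 \left(-171\right)^{2}\right) - 2990 = \left(6 + 29070 + 2 \cdot 29241\right) - 2990 = \left(6 + 29070 + 58482\right) - 2990 = 87558 - 2990 = 84568$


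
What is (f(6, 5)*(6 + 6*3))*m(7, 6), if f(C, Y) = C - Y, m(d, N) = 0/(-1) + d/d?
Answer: 24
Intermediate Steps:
m(d, N) = 1 (m(d, N) = 0*(-1) + 1 = 0 + 1 = 1)
(f(6, 5)*(6 + 6*3))*m(7, 6) = ((6 - 1*5)*(6 + 6*3))*1 = ((6 - 5)*(6 + 18))*1 = (1*24)*1 = 24*1 = 24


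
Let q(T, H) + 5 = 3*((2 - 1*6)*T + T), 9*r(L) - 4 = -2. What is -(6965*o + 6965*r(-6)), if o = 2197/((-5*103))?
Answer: 26108999/927 ≈ 28165.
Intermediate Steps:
r(L) = 2/9 (r(L) = 4/9 + (1/9)*(-2) = 4/9 - 2/9 = 2/9)
q(T, H) = -5 - 9*T (q(T, H) = -5 + 3*((2 - 1*6)*T + T) = -5 + 3*((2 - 6)*T + T) = -5 + 3*(-4*T + T) = -5 + 3*(-3*T) = -5 - 9*T)
o = -2197/515 (o = 2197/(-515) = 2197*(-1/515) = -2197/515 ≈ -4.2660)
-(6965*o + 6965*r(-6)) = -6965/(1/(-2197/515 + (0*(-5 - 9*(-7)) + 2/9))) = -6965/(1/(-2197/515 + (0*(-5 + 63) + 2/9))) = -6965/(1/(-2197/515 + (0*58 + 2/9))) = -6965/(1/(-2197/515 + (0 + 2/9))) = -6965/(1/(-2197/515 + 2/9)) = -6965/(1/(-18743/4635)) = -6965/(-4635/18743) = -6965*(-18743/4635) = 26108999/927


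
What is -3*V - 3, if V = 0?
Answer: -3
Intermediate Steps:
-3*V - 3 = -3*0 - 3 = 0 - 3 = -3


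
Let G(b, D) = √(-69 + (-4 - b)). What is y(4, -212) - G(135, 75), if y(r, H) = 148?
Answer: 148 - 4*I*√13 ≈ 148.0 - 14.422*I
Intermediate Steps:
G(b, D) = √(-73 - b)
y(4, -212) - G(135, 75) = 148 - √(-73 - 1*135) = 148 - √(-73 - 135) = 148 - √(-208) = 148 - 4*I*√13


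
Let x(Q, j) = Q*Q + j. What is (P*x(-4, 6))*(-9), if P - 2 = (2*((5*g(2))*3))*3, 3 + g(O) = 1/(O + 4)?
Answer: 50094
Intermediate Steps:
g(O) = -3 + 1/(4 + O) (g(O) = -3 + 1/(O + 4) = -3 + 1/(4 + O))
x(Q, j) = j + Q² (x(Q, j) = Q² + j = j + Q²)
P = -253 (P = 2 + (2*((5*((-11 - 3*2)/(4 + 2)))*3))*3 = 2 + (2*((5*((-11 - 6)/6))*3))*3 = 2 + (2*((5*((⅙)*(-17)))*3))*3 = 2 + (2*((5*(-17/6))*3))*3 = 2 + (2*(-85/6*3))*3 = 2 + (2*(-85/2))*3 = 2 - 85*3 = 2 - 255 = -253)
(P*x(-4, 6))*(-9) = -253*(6 + (-4)²)*(-9) = -253*(6 + 16)*(-9) = -253*22*(-9) = -5566*(-9) = 50094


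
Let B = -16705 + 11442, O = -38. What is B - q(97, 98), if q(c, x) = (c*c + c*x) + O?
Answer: -24140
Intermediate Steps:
q(c, x) = -38 + c**2 + c*x (q(c, x) = (c*c + c*x) - 38 = (c**2 + c*x) - 38 = -38 + c**2 + c*x)
B = -5263
B - q(97, 98) = -5263 - (-38 + 97**2 + 97*98) = -5263 - (-38 + 9409 + 9506) = -5263 - 1*18877 = -5263 - 18877 = -24140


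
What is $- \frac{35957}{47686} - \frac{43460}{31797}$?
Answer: $- \frac{3215758289}{1516271742} \approx -2.1208$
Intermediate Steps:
$- \frac{35957}{47686} - \frac{43460}{31797} = - \frac{3215758289}{1516271742}$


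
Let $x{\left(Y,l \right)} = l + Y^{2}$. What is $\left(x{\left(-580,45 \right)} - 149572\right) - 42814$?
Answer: $144059$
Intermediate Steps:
$\left(x{\left(-580,45 \right)} - 149572\right) - 42814 = \left(\left(45 + \left(-580\right)^{2}\right) - 149572\right) - 42814 = \left(\left(45 + 336400\right) - 149572\right) - 42814 = \left(336445 - 149572\right) - 42814 = 186873 - 42814 = 144059$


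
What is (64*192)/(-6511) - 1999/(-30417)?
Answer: -360748607/198045087 ≈ -1.8215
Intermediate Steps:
(64*192)/(-6511) - 1999/(-30417) = 12288*(-1/6511) - 1999*(-1/30417) = -12288/6511 + 1999/30417 = -360748607/198045087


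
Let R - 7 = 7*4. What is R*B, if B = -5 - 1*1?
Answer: -210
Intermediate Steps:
B = -6 (B = -5 - 1 = -6)
R = 35 (R = 7 + 7*4 = 7 + 28 = 35)
R*B = 35*(-6) = -210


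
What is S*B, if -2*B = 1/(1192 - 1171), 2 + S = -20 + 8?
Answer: ⅓ ≈ 0.33333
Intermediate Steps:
S = -14 (S = -2 + (-20 + 8) = -2 - 12 = -14)
B = -1/42 (B = -1/(2*(1192 - 1171)) = -½/21 = -½*1/21 = -1/42 ≈ -0.023810)
S*B = -14*(-1/42) = ⅓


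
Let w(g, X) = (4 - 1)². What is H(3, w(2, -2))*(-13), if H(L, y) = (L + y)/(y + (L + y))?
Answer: -52/7 ≈ -7.4286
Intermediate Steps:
w(g, X) = 9 (w(g, X) = 3² = 9)
H(L, y) = (L + y)/(L + 2*y)
H(3, w(2, -2))*(-13) = ((3 + 9)/(3 + 2*9))*(-13) = (12/(3 + 18))*(-13) = (12/21)*(-13) = ((1/21)*12)*(-13) = (4/7)*(-13) = -52/7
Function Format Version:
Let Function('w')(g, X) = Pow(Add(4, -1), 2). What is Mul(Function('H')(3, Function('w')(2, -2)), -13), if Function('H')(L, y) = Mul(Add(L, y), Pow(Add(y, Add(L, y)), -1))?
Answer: Rational(-52, 7) ≈ -7.4286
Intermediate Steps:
Function('w')(g, X) = 9 (Function('w')(g, X) = Pow(3, 2) = 9)
Function('H')(L, y) = Mul(Pow(Add(L, Mul(2, y)), -1), Add(L, y)) (Function('H')(L, y) = Mul(Add(L, y), Pow(Add(L, Mul(2, y)), -1)) = Mul(Pow(Add(L, Mul(2, y)), -1), Add(L, y)))
Mul(Function('H')(3, Function('w')(2, -2)), -13) = Mul(Mul(Pow(Add(3, Mul(2, 9)), -1), Add(3, 9)), -13) = Mul(Mul(Pow(Add(3, 18), -1), 12), -13) = Mul(Mul(Pow(21, -1), 12), -13) = Mul(Mul(Rational(1, 21), 12), -13) = Mul(Rational(4, 7), -13) = Rational(-52, 7)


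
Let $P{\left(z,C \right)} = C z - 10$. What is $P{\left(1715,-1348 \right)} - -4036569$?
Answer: $1724739$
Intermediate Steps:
$P{\left(z,C \right)} = -10 + C z$
$P{\left(1715,-1348 \right)} - -4036569 = \left(-10 - 2311820\right) - -4036569 = \left(-10 - 2311820\right) + 4036569 = -2311830 + 4036569 = 1724739$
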